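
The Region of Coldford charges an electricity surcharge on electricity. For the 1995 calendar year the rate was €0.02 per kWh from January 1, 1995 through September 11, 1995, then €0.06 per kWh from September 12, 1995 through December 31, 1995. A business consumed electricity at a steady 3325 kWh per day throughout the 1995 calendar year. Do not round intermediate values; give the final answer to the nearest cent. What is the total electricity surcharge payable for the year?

January 1 – September 11, 1995: 254 days × 3325 kWh/day = 844,550 kWh at €0.02/kWh → €16891.00
September 12 – December 31, 1995: 111 days × 3325 kWh/day = 369,075 kWh at €0.06/kWh → €22144.50

€39035.50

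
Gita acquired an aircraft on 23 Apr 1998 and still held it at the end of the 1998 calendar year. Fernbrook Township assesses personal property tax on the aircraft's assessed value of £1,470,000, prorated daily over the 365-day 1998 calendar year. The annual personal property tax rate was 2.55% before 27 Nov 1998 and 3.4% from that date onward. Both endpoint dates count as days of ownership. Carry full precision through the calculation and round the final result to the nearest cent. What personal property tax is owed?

23 Apr – 26 Nov 1998: 218 days at 2.55% → £1,470,000 × 2.55% × 218/365 = £22,388.3014
27 Nov – 31 Dec 1998: 35 days at 3.4% → £1,470,000 × 3.4% × 35/365 = £4,792.6027
Total = £27,180.9041

£27,180.90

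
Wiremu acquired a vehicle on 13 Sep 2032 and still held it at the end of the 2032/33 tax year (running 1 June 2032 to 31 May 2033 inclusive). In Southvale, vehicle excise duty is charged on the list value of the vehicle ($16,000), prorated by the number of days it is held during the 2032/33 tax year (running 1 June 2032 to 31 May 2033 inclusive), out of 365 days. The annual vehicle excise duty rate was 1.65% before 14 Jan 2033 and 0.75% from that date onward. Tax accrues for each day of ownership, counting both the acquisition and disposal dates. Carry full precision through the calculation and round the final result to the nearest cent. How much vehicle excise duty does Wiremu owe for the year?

$134.33

13 Sep 2032 – 13 Jan 2033: 123 days at 1.65% → $16,000 × 1.65% × 123/365 = $88.9644
14 Jan – 31 May 2033: 138 days at 0.75% → $16,000 × 0.75% × 138/365 = $45.3699
Total = $134.3342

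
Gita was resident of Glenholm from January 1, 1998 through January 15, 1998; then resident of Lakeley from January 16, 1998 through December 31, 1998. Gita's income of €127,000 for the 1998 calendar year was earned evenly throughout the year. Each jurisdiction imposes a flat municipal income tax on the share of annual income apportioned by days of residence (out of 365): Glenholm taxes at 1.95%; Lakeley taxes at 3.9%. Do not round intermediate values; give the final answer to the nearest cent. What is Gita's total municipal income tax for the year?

Glenholm, January 1 – January 15, 1998: 15 days → €127,000 × 1.95% × 15/365 = €101.7740
Lakeley, January 16 – December 31, 1998: 350 days → €127,000 × 3.9% × 350/365 = €4,749.4521
Total = €4,851.2260

€4,851.23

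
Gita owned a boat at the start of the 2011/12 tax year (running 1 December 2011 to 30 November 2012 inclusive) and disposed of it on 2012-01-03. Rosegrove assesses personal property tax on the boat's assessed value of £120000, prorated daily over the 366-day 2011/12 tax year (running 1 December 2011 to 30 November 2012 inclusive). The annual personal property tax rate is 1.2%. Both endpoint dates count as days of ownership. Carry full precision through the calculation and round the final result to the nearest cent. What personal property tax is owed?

£133.77

Days held (2011-12-01 to 2012-01-03): 34 out of 366
Tax = £120000 × 1.2% × 34/366 = £133.7705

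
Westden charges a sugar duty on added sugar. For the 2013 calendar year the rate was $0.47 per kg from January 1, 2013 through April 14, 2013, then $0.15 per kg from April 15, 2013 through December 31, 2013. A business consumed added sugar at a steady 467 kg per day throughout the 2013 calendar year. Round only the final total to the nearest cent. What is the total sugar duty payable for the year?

January 1 – April 14, 2013: 104 days × 467 kg/day = 48,568 kg at $0.47/kg → $22,826.96
April 15 – December 31, 2013: 261 days × 467 kg/day = 121,887 kg at $0.15/kg → $18,283.05

$41,110.01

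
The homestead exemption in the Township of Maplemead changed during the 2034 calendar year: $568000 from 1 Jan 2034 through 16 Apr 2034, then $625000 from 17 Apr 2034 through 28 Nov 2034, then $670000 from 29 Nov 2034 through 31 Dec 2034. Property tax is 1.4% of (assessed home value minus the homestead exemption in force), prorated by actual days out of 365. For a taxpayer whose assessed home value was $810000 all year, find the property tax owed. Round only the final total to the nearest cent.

$2764.79

1 Jan – 16 Apr 2034: 106 days, exemption $568000 → ($810000 − $568000) × 1.4% × 106/365 = $983.9123
17 Apr – 28 Nov 2034: 226 days, exemption $625000 → ($810000 − $625000) × 1.4% × 226/365 = $1603.6712
29 Nov – 31 Dec 2034: 33 days, exemption $670000 → ($810000 − $670000) × 1.4% × 33/365 = $177.2055
Total = $2764.7890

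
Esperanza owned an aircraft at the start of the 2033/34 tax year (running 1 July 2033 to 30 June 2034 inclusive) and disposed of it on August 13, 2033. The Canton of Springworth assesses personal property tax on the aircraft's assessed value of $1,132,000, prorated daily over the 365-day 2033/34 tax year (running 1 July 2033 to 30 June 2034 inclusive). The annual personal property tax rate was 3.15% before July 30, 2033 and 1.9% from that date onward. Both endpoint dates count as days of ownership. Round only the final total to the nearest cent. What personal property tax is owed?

$3,716.99

July 1 – July 29, 2033: 29 days at 3.15% → $1,132,000 × 3.15% × 29/365 = $2,833.1014
July 30 – August 13, 2033: 15 days at 1.9% → $1,132,000 × 1.9% × 15/365 = $883.8904
Total = $3,716.9918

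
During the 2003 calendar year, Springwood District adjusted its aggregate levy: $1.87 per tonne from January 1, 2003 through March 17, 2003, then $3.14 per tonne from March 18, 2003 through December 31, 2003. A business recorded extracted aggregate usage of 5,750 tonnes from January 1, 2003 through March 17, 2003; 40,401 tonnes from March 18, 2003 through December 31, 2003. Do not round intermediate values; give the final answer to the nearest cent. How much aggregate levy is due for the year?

$137,611.64

January 1 – March 17, 2003: 5,750 tonnes at $1.87/tonne → $10,752.50
March 18 – December 31, 2003: 40,401 tonnes at $3.14/tonne → $126,859.14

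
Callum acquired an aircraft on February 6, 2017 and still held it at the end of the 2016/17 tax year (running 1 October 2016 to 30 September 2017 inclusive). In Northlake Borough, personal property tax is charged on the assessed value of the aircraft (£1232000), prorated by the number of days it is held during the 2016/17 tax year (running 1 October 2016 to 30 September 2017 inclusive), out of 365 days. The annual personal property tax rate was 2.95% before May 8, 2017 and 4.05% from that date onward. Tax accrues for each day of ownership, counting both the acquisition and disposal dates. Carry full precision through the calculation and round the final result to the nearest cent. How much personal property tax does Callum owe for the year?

February 6 – May 7, 2017: 91 days at 2.95% → £1232000 × 2.95% × 91/365 = £9061.1068
May 8 – September 30, 2017: 146 days at 4.05% → £1232000 × 4.05% × 146/365 = £19958.4000
Total = £29019.5068

£29019.51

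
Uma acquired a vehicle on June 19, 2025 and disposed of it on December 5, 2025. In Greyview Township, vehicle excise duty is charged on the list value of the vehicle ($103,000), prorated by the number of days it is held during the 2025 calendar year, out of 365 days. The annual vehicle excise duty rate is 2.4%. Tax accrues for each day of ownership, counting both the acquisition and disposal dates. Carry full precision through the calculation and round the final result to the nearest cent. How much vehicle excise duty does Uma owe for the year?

$1,151.34

Days held (June 19 – December 5, 2025): 170 out of 365
Tax = $103,000 × 2.4% × 170/365 = $1,151.3425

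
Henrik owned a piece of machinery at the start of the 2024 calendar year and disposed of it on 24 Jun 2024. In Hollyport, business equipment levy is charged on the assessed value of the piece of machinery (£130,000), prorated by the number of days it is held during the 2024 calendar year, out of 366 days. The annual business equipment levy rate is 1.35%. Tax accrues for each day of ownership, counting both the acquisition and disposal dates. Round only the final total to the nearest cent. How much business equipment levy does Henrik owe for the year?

£843.93

Days held (1 Jan – 24 Jun 2024): 176 out of 366
Tax = £130,000 × 1.35% × 176/366 = £843.9344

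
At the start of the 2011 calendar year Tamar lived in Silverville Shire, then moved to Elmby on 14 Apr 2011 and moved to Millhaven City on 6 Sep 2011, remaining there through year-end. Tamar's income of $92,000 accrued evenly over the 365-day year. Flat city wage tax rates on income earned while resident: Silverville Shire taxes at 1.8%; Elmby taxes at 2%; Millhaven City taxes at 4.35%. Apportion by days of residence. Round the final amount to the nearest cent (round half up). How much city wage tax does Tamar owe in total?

$2,481.10

Silverville Shire, 1 Jan – 13 Apr 2011: 103 days → $92,000 × 1.8% × 103/365 = $467.3096
Elmby, 14 Apr – 5 Sep 2011: 145 days → $92,000 × 2% × 145/365 = $730.9589
Millhaven City, 6 Sep – 31 Dec 2011: 117 days → $92,000 × 4.35% × 117/365 = $1,282.8329
Total = $2,481.1014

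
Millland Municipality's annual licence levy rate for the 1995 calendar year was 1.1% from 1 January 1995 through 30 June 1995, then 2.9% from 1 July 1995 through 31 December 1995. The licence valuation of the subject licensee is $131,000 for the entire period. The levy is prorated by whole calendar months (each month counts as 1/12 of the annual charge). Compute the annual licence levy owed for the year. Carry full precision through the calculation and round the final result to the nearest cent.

1 January – 30 June 1995: 6 months at 1.1% → $131,000 × 1.1% × 6/12 = $720.5000
1 July – 31 December 1995: 6 months at 2.9% → $131,000 × 2.9% × 6/12 = $1,899.5000
Total = $2,620.0000

$2,620.00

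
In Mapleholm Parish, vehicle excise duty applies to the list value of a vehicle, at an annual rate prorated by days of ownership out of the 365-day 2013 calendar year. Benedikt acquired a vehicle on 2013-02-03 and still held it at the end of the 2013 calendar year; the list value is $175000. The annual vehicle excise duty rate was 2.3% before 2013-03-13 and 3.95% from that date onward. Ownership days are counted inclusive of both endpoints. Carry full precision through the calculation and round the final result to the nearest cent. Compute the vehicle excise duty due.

$5986.92

2013-02-03 to 2013-03-12: 38 days at 2.3% → $175000 × 2.3% × 38/365 = $419.0411
2013-03-13 to 2013-12-31: 294 days at 3.95% → $175000 × 3.95% × 294/365 = $5567.8767
Total = $5986.9178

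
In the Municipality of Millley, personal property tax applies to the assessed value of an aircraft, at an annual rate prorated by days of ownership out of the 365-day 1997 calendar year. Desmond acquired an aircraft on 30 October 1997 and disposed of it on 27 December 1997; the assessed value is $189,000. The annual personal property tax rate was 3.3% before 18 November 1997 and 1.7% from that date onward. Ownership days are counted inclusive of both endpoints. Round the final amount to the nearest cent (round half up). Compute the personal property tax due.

$676.78

30 October – 17 November 1997: 19 days at 3.3% → $189,000 × 3.3% × 19/365 = $324.6658
18 November – 27 December 1997: 40 days at 1.7% → $189,000 × 1.7% × 40/365 = $352.1096
Total = $676.7753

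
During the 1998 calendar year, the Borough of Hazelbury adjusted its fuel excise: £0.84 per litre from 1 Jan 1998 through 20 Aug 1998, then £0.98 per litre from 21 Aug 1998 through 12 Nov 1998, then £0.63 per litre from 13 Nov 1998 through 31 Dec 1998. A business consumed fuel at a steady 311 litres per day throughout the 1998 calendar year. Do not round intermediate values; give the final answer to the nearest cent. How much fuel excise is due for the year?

£95,809.77

1 Jan – 20 Aug 1998: 232 days × 311 litres/day = 72,152 litres at £0.84/litre → £60,607.68
21 Aug – 12 Nov 1998: 84 days × 311 litres/day = 26,124 litres at £0.98/litre → £25,601.52
13 Nov – 31 Dec 1998: 49 days × 311 litres/day = 15,239 litres at £0.63/litre → £9,600.57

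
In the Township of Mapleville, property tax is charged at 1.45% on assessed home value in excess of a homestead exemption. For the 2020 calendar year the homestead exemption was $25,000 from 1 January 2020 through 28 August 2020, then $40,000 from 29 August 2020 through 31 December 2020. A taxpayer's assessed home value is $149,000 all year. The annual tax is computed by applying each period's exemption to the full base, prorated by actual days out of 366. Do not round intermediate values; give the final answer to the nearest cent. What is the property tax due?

$1,723.72

1 January – 28 August 2020: 241 days, exemption $25,000 → ($149,000 − $25,000) × 1.45% × 241/366 = $1,183.9290
29 August – 31 December 2020: 125 days, exemption $40,000 → ($149,000 − $40,000) × 1.45% × 125/366 = $539.7883
Total = $1,723.7172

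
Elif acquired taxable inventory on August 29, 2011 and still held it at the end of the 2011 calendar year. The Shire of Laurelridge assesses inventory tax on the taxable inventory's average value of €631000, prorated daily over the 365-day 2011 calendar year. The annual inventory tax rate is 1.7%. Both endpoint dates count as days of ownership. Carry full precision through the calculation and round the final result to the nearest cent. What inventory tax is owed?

Days held (August 29 – December 31, 2011): 125 out of 365
Tax = €631000 × 1.7% × 125/365 = €3673.6301

€3673.63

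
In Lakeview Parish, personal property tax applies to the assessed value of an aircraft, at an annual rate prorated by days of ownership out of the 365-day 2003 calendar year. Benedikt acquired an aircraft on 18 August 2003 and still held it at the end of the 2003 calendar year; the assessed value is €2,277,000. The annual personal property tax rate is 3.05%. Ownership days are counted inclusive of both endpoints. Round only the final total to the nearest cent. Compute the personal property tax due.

Days held (18 August – 31 December 2003): 136 out of 365
Tax = €2,277,000 × 3.05% × 136/365 = €25,876.7014

€25,876.70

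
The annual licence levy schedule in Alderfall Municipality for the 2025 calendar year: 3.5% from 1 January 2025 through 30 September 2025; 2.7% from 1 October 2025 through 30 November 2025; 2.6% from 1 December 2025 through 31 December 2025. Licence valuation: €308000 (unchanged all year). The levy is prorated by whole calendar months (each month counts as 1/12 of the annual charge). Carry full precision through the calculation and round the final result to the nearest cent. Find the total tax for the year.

€10138.33

1 January – 30 September 2025: 9 months at 3.5% → €308000 × 3.5% × 9/12 = €8085.0000
1 October – 30 November 2025: 2 months at 2.7% → €308000 × 2.7% × 2/12 = €1386.0000
1 December – 31 December 2025: 1 month at 2.6% → €308000 × 2.6% × 1/12 = €667.3333
Total = €10138.3333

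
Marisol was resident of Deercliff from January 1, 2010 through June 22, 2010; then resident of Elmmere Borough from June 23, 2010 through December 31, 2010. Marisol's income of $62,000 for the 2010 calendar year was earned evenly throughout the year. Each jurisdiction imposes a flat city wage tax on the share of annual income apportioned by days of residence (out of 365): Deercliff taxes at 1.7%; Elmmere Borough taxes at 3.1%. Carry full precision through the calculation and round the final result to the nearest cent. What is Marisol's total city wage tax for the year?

$1,510.59

Deercliff, January 1 – June 22, 2010: 173 days → $62,000 × 1.7% × 173/365 = $499.5671
Elmmere Borough, June 23 – December 31, 2010: 192 days → $62,000 × 3.1% × 192/365 = $1,011.0247
Total = $1,510.5918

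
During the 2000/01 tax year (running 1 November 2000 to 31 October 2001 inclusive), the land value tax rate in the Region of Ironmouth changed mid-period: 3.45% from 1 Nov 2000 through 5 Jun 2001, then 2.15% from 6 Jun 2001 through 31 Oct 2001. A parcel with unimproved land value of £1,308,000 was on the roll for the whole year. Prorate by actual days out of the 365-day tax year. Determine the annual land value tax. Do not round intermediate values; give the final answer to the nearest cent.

£38,231.23

1 Nov 2000 – 5 Jun 2001: 217 days at 3.45% → £1,308,000 × 3.45% × 217/365 = £26,828.3342
6 Jun – 31 Oct 2001: 148 days at 2.15% → £1,308,000 × 2.15% × 148/365 = £11,402.8932
Total = £38,231.2274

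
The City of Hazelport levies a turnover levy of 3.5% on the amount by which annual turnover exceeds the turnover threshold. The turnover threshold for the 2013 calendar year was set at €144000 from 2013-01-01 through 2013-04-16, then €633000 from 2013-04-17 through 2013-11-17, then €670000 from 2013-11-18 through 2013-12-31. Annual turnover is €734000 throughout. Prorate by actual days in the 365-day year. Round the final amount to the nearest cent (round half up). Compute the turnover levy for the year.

€8349.27

2013-01-01 to 2013-04-16: 106 days, exemption €144000 → (€734000 − €144000) × 3.5% × 106/365 = €5996.9863
2013-04-17 to 2013-11-17: 215 days, exemption €633000 → (€734000 − €633000) × 3.5% × 215/365 = €2082.2603
2013-11-18 to 2013-12-31: 44 days, exemption €670000 → (€734000 − €670000) × 3.5% × 44/365 = €270.0274
Total = €8349.2740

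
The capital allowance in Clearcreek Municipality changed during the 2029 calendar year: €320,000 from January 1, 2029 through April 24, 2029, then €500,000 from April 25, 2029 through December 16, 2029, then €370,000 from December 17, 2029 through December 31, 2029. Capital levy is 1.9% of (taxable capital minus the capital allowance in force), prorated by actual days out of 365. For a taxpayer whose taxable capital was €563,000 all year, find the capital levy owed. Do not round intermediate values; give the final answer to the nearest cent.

€2,366.67

January 1 – April 24, 2029: 114 days, exemption €320,000 → (€563,000 − €320,000) × 1.9% × 114/365 = €1,442.0219
April 25 – December 16, 2029: 236 days, exemption €500,000 → (€563,000 − €500,000) × 1.9% × 236/365 = €773.9507
December 17 – December 31, 2029: 15 days, exemption €370,000 → (€563,000 − €370,000) × 1.9% × 15/365 = €150.6986
Total = €2,366.6712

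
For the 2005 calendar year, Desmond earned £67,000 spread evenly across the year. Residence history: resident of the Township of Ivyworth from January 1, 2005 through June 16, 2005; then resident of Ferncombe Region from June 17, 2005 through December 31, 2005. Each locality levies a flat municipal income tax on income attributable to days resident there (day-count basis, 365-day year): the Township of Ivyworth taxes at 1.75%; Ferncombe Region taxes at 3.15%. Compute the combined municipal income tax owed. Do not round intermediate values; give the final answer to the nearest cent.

The Township of Ivyworth, January 1 – June 16, 2005: 167 days → £67,000 × 1.75% × 167/365 = £536.4589
Ferncombe Region, June 17 – December 31, 2005: 198 days → £67,000 × 3.15% × 198/365 = £1,144.8740
Total = £1,681.3329

£1,681.33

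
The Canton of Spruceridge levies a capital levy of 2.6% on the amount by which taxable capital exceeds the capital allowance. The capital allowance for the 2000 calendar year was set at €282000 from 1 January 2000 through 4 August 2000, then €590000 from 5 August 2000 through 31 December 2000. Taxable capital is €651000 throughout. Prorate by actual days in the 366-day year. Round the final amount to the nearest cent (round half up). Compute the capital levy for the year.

€6333.91

1 January – 4 August 2000: 217 days, exemption €282000 → (€651000 − €282000) × 2.6% × 217/366 = €5688.2459
5 August – 31 December 2000: 149 days, exemption €590000 → (€651000 − €590000) × 2.6% × 149/366 = €645.6667
Total = €6333.9126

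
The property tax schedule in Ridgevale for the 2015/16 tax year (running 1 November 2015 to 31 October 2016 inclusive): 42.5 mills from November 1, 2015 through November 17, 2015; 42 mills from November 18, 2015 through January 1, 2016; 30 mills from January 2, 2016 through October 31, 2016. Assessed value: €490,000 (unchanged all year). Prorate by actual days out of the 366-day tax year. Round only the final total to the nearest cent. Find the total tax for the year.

November 1 – November 17, 2015: 17 days at 42.5 mills → €490,000 × 4.25% × 17/366 = €967.2814
November 18, 2015 – January 1, 2016: 45 days at 42 mills → €490,000 × 4.2% × 45/366 = €2,530.3279
January 2 – October 31, 2016: 304 days at 30 mills → €490,000 × 3% × 304/366 = €12,209.8361
Total = €15,707.4454

€15,707.45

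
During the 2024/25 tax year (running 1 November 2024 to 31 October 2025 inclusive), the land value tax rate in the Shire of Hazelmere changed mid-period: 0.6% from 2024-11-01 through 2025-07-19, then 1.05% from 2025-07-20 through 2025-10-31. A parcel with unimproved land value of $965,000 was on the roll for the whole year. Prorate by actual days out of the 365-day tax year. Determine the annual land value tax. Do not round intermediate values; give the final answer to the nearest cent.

2024-11-01 to 2025-07-19: 261 days at 0.6% → $965,000 × 0.6% × 261/365 = $4,140.2466
2025-07-20 to 2025-10-31: 104 days at 1.05% → $965,000 × 1.05% × 104/365 = $2,887.0685
Total = $7,027.3151

$7,027.32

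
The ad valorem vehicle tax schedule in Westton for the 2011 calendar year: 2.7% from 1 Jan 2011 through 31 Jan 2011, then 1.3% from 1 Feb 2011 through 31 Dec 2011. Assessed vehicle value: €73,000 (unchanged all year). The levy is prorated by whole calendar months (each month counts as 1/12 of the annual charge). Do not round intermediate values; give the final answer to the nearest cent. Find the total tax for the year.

€1,034.17

1 Jan – 31 Jan 2011: 1 month at 2.7% → €73,000 × 2.7% × 1/12 = €164.2500
1 Feb – 31 Dec 2011: 11 months at 1.3% → €73,000 × 1.3% × 11/12 = €869.9167
Total = €1,034.1667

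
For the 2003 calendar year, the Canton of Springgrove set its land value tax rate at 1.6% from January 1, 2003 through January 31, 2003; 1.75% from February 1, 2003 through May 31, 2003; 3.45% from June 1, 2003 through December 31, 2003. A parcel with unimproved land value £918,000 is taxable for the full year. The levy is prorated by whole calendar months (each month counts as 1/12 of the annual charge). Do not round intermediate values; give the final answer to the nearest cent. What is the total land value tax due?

£25,053.75

January 1 – January 31, 2003: 1 month at 1.6% → £918,000 × 1.6% × 1/12 = £1,224.0000
February 1 – May 31, 2003: 4 months at 1.75% → £918,000 × 1.75% × 4/12 = £5,355.0000
June 1 – December 31, 2003: 7 months at 3.45% → £918,000 × 3.45% × 7/12 = £18,474.7500
Total = £25,053.7500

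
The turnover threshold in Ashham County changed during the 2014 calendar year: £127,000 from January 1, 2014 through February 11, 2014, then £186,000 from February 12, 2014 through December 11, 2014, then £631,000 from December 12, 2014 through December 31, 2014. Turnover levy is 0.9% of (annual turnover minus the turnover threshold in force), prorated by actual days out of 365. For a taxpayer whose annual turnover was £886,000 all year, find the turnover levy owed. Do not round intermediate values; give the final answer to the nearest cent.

January 1 – February 11, 2014: 42 days, exemption £127,000 → (£886,000 − £127,000) × 0.9% × 42/365 = £786.0329
February 12 – December 11, 2014: 303 days, exemption £186,000 → (£886,000 − £186,000) × 0.9% × 303/365 = £5,229.8630
December 12 – December 31, 2014: 20 days, exemption £631,000 → (£886,000 − £631,000) × 0.9% × 20/365 = £125.7534
Total = £6,141.6493

£6,141.65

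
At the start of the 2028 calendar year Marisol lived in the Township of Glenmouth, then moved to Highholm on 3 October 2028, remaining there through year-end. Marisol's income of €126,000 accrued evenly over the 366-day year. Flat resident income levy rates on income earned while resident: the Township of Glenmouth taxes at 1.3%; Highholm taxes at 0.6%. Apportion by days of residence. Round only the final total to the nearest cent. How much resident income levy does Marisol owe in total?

€1,421.11

The Township of Glenmouth, 1 January – 2 October 2028: 276 days → €126,000 × 1.3% × 276/366 = €1,235.2131
Highholm, 3 October – 31 December 2028: 90 days → €126,000 × 0.6% × 90/366 = €185.9016
Total = €1,421.1148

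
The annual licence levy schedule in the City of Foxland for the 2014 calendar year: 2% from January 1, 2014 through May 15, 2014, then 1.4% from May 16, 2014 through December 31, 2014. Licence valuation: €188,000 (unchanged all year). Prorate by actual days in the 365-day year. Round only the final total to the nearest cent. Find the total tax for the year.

€3,049.21

January 1 – May 15, 2014: 135 days at 2% → €188,000 × 2% × 135/365 = €1,390.6849
May 16 – December 31, 2014: 230 days at 1.4% → €188,000 × 1.4% × 230/365 = €1,658.5205
Total = €3,049.2055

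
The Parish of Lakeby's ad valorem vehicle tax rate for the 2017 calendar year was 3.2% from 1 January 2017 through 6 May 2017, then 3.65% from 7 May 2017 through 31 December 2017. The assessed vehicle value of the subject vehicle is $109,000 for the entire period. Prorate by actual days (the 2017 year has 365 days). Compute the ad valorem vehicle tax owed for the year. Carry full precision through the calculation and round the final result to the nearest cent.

$3,809.18

1 January – 6 May 2017: 126 days at 3.2% → $109,000 × 3.2% × 126/365 = $1,204.0767
7 May – 31 December 2017: 239 days at 3.65% → $109,000 × 3.65% × 239/365 = $2,605.1000
Total = $3,809.1767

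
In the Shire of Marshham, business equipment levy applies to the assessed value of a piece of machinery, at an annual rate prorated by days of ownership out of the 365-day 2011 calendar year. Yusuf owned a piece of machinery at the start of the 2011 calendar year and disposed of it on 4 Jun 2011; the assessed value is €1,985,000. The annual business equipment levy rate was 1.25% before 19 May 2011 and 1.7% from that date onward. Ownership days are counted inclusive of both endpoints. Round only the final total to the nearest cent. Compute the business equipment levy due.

1 Jan – 18 May 2011: 138 days at 1.25% → €1,985,000 × 1.25% × 138/365 = €9,381.1644
19 May – 4 Jun 2011: 17 days at 1.7% → €1,985,000 × 1.7% × 17/365 = €1,571.6849
Total = €10,952.8493

€10,952.85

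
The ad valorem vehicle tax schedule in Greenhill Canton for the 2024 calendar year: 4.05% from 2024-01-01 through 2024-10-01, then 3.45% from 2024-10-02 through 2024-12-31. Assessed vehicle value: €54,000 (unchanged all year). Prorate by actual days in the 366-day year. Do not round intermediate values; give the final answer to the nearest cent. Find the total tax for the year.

€2,106.44

2024-01-01 to 2024-10-01: 275 days at 4.05% → €54,000 × 4.05% × 275/366 = €1,643.2377
2024-10-02 to 2024-12-31: 91 days at 3.45% → €54,000 × 3.45% × 91/366 = €463.2049
Total = €2,106.4426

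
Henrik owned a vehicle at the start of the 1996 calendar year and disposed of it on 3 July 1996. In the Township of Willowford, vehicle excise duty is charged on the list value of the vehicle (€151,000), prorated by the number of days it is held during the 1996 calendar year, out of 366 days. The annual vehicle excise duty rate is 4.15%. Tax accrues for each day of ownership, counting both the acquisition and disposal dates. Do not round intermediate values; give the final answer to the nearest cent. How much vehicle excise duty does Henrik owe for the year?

Days held (1 January – 3 July 1996): 185 out of 366
Tax = €151,000 × 4.15% × 185/366 = €3,167.4932

€3,167.49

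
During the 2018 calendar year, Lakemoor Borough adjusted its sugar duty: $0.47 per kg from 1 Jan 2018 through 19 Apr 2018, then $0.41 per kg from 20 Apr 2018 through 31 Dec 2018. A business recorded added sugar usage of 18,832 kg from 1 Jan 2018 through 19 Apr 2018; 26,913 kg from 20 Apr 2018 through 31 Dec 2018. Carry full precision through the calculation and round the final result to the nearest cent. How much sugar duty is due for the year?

$19,885.37

1 Jan – 19 Apr 2018: 18,832 kg at $0.47/kg → $8,851.04
20 Apr – 31 Dec 2018: 26,913 kg at $0.41/kg → $11,034.33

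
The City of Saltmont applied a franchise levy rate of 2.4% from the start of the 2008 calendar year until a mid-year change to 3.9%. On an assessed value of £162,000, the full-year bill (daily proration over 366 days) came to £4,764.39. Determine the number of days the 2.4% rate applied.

Let d = days at the first rate; then 366 − d days at the second rate.
£162,000 × [2.4%·d + 3.9%·(366−d)] / 366 = £4,764.39
Solving gives d = 234, so the new rate took effect on August 22, 2008.

234 days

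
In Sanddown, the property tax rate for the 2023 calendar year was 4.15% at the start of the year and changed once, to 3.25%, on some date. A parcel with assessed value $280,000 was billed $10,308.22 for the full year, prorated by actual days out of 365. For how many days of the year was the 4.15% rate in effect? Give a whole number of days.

175 days

Let d = days at the first rate; then 365 − d days at the second rate.
$280,000 × [4.15%·d + 3.25%·(365−d)] / 365 = $10,308.22
Solving gives d = 175, so the new rate took effect on 25 Jun 2023.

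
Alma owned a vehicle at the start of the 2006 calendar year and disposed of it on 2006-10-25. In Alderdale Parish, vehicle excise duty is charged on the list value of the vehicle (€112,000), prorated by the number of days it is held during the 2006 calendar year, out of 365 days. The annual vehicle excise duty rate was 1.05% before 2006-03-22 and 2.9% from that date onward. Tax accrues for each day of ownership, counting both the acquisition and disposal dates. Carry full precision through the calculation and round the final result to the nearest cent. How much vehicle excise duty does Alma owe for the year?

2006-01-01 to 2006-03-21: 80 days at 1.05% → €112,000 × 1.05% × 80/365 = €257.7534
2006-03-22 to 2006-10-25: 218 days at 2.9% → €112,000 × 2.9% × 218/365 = €1,939.9014
Total = €2,197.6548

€2,197.65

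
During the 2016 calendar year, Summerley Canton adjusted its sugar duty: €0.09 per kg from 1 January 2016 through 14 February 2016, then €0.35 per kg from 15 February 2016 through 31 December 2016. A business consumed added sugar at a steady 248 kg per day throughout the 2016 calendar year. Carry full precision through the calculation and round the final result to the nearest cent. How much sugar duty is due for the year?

1 January – 14 February 2016: 45 days × 248 kg/day = 11,160 kg at €0.09/kg → €1,004.40
15 February – 31 December 2016: 321 days × 248 kg/day = 79,608 kg at €0.35/kg → €27,862.80

€28,867.20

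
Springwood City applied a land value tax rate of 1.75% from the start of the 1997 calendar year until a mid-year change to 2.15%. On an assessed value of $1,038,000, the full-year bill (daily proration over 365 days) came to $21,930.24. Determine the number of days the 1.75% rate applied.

34 days

Let d = days at the first rate; then 365 − d days at the second rate.
$1,038,000 × [1.75%·d + 2.15%·(365−d)] / 365 = $21,930.24
Solving gives d = 34, so the new rate took effect on 4 Feb 1997.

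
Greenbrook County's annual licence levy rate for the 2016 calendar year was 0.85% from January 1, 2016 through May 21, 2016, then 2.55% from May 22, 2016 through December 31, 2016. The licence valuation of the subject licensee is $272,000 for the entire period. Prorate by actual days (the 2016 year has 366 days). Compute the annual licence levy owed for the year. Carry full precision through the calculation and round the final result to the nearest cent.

$5,141.99

January 1 – May 21, 2016: 142 days at 0.85% → $272,000 × 0.85% × 142/366 = $897.0055
May 22 – December 31, 2016: 224 days at 2.55% → $272,000 × 2.55% × 224/366 = $4,244.9836
Total = $5,141.9891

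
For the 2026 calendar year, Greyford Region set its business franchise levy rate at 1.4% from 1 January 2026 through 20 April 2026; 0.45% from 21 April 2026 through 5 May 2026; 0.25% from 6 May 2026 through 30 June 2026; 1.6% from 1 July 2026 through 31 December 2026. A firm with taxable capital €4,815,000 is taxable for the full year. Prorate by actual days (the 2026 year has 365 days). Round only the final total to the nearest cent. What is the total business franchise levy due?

1 January – 20 April 2026: 110 days at 1.4% → €4,815,000 × 1.4% × 110/365 = €20,315.3425
21 April – 5 May 2026: 15 days at 0.45% → €4,815,000 × 0.45% × 15/365 = €890.4452
6 May – 30 June 2026: 56 days at 0.25% → €4,815,000 × 0.25% × 56/365 = €1,846.8493
1 July – 31 December 2026: 184 days at 1.6% → €4,815,000 × 1.6% × 184/365 = €38,836.6027
Total = €61,889.2397

€61,889.24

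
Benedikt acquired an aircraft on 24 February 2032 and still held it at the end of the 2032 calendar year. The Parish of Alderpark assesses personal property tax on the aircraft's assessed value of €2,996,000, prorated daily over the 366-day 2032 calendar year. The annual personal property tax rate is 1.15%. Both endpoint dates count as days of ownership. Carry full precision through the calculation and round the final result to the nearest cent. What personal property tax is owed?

€29,370.62

Days held (24 February – 31 December 2032): 312 out of 366
Tax = €2,996,000 × 1.15% × 312/366 = €29,370.6230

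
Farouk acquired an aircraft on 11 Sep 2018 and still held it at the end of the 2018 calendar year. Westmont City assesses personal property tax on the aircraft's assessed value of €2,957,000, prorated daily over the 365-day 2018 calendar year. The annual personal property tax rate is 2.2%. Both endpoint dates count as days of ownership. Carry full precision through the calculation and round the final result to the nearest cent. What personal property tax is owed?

Days held (11 Sep – 31 Dec 2018): 112 out of 365
Tax = €2,957,000 × 2.2% × 112/365 = €19,961.7753

€19,961.78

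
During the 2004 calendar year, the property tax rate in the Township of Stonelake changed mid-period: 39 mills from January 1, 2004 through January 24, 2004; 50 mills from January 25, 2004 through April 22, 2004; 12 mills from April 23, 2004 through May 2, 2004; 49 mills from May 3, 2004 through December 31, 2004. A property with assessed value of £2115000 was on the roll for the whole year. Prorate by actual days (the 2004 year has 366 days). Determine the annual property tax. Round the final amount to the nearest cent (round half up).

£100624.30

January 1 – January 24, 2004: 24 days at 39 mills → £2115000 × 3.9% × 24/366 = £5408.8525
January 25 – April 22, 2004: 89 days at 50 mills → £2115000 × 5% × 89/366 = £25715.1639
April 23 – May 2, 2004: 10 days at 12 mills → £2115000 × 1.2% × 10/366 = £693.4426
May 3 – December 31, 2004: 243 days at 49 mills → £2115000 × 4.9% × 243/366 = £68806.8443
Total = £100624.3033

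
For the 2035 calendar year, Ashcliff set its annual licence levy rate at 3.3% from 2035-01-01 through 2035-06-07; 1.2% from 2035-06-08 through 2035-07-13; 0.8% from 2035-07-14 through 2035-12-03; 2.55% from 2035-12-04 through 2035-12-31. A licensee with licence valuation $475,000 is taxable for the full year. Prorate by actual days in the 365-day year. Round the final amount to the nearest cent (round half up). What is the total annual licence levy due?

$9,765.48

2035-01-01 to 2035-06-07: 158 days at 3.3% → $475,000 × 3.3% × 158/365 = $6,785.3425
2035-06-08 to 2035-07-13: 36 days at 1.2% → $475,000 × 1.2% × 36/365 = $562.1918
2035-07-14 to 2035-12-03: 143 days at 0.8% → $475,000 × 0.8% × 143/365 = $1,488.7671
2035-12-04 to 2035-12-31: 28 days at 2.55% → $475,000 × 2.55% × 28/365 = $929.1781
Total = $9,765.4795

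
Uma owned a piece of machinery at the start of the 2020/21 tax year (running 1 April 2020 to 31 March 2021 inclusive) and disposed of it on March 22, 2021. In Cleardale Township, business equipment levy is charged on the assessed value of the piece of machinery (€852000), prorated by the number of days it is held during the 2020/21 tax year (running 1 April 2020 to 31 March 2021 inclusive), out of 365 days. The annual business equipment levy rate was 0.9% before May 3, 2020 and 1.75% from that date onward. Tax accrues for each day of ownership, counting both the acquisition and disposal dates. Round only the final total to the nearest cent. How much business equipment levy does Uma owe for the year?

€13907.44

April 1 – May 2, 2020: 32 days at 0.9% → €852000 × 0.9% × 32/365 = €672.2630
May 3, 2020 – March 22, 2021: 324 days at 1.75% → €852000 × 1.75% × 324/365 = €13235.1781
Total = €13907.4411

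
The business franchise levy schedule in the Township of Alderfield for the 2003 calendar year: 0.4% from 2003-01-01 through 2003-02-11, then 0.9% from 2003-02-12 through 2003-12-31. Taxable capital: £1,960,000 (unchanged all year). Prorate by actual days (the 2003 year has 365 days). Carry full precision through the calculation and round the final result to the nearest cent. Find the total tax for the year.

£16,512.33

2003-01-01 to 2003-02-11: 42 days at 0.4% → £1,960,000 × 0.4% × 42/365 = £902.1370
2003-02-12 to 2003-12-31: 323 days at 0.9% → £1,960,000 × 0.9% × 323/365 = £15,610.1918
Total = £16,512.3288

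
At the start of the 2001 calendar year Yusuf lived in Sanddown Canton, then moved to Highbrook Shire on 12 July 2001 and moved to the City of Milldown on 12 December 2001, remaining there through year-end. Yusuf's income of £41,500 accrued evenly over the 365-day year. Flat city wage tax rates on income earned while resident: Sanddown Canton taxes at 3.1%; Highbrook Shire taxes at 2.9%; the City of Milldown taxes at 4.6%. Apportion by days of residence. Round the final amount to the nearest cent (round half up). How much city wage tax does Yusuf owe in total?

Sanddown Canton, 1 January – 11 July 2001: 192 days → £41,500 × 3.1% × 192/365 = £676.7342
Highbrook Shire, 12 July – 11 December 2001: 153 days → £41,500 × 2.9% × 153/365 = £504.4808
The City of Milldown, 12 December – 31 December 2001: 20 days → £41,500 × 4.6% × 20/365 = £104.6027
Total = £1,285.8178

£1,285.82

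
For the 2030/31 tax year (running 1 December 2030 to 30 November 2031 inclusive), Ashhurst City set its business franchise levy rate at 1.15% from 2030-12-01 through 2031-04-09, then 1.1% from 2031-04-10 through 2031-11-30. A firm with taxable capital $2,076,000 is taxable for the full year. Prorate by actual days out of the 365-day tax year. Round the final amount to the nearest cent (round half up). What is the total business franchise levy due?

$23,205.70

2030-12-01 to 2031-04-09: 130 days at 1.15% → $2,076,000 × 1.15% × 130/365 = $8,503.0685
2031-04-10 to 2031-11-30: 235 days at 1.1% → $2,076,000 × 1.1% × 235/365 = $14,702.6301
Total = $23,205.6986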